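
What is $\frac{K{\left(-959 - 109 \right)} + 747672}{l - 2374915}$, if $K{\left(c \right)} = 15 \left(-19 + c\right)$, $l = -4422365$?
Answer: $- \frac{34827}{323680} \approx -0.1076$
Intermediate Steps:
$K{\left(c \right)} = -285 + 15 c$
$\frac{K{\left(-959 - 109 \right)} + 747672}{l - 2374915} = \frac{\left(-285 + 15 \left(-959 - 109\right)\right) + 747672}{-4422365 - 2374915} = \frac{\left(-285 + 15 \left(-1068\right)\right) + 747672}{-6797280} = \left(\left(-285 - 16020\right) + 747672\right) \left(- \frac{1}{6797280}\right) = \left(-16305 + 747672\right) \left(- \frac{1}{6797280}\right) = 731367 \left(- \frac{1}{6797280}\right) = - \frac{34827}{323680}$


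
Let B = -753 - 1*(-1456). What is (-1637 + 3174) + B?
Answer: 2240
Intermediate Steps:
B = 703 (B = -753 + 1456 = 703)
(-1637 + 3174) + B = (-1637 + 3174) + 703 = 1537 + 703 = 2240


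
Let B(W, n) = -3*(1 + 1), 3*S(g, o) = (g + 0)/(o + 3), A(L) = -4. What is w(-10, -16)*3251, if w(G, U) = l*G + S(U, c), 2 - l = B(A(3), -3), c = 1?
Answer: -793244/3 ≈ -2.6441e+5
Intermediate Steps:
S(g, o) = g/(3*(3 + o)) (S(g, o) = ((g + 0)/(o + 3))/3 = (g/(3 + o))/3 = g/(3*(3 + o)))
B(W, n) = -6 (B(W, n) = -3*2 = -6)
l = 8 (l = 2 - 1*(-6) = 2 + 6 = 8)
w(G, U) = 8*G + U/12 (w(G, U) = 8*G + U/(3*(3 + 1)) = 8*G + (⅓)*U/4 = 8*G + (⅓)*U*(¼) = 8*G + U/12)
w(-10, -16)*3251 = (8*(-10) + (1/12)*(-16))*3251 = (-80 - 4/3)*3251 = -244/3*3251 = -793244/3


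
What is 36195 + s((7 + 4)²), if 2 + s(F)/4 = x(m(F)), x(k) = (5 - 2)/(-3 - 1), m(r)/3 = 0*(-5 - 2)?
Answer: 36184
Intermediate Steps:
m(r) = 0 (m(r) = 3*(0*(-5 - 2)) = 3*(0*(-7)) = 3*0 = 0)
x(k) = -¾ (x(k) = 3/(-4) = 3*(-¼) = -¾)
s(F) = -11 (s(F) = -8 + 4*(-¾) = -8 - 3 = -11)
36195 + s((7 + 4)²) = 36195 - 11 = 36184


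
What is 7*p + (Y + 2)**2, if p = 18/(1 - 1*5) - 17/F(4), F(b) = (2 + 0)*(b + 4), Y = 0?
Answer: -559/16 ≈ -34.938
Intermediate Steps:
F(b) = 8 + 2*b (F(b) = 2*(4 + b) = 8 + 2*b)
p = -89/16 (p = 18/(1 - 1*5) - 17/(8 + 2*4) = 18/(1 - 5) - 17/(8 + 8) = 18/(-4) - 17/16 = 18*(-1/4) - 17*1/16 = -9/2 - 17/16 = -89/16 ≈ -5.5625)
7*p + (Y + 2)**2 = 7*(-89/16) + (0 + 2)**2 = -623/16 + 2**2 = -623/16 + 4 = -559/16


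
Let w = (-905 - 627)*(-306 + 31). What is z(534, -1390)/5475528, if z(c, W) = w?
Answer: 105325/1368882 ≈ 0.076942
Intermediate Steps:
w = 421300 (w = -1532*(-275) = 421300)
z(c, W) = 421300
z(534, -1390)/5475528 = 421300/5475528 = 421300*(1/5475528) = 105325/1368882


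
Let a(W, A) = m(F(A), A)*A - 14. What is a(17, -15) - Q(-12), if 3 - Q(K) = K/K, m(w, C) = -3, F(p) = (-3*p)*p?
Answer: 29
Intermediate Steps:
F(p) = -3*p²
Q(K) = 2 (Q(K) = 3 - K/K = 3 - 1*1 = 3 - 1 = 2)
a(W, A) = -14 - 3*A (a(W, A) = -3*A - 14 = -14 - 3*A)
a(17, -15) - Q(-12) = (-14 - 3*(-15)) - 1*2 = (-14 + 45) - 2 = 31 - 2 = 29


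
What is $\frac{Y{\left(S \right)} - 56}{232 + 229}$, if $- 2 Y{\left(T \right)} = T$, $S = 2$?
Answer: $- \frac{57}{461} \approx -0.12364$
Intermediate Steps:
$Y{\left(T \right)} = - \frac{T}{2}$
$\frac{Y{\left(S \right)} - 56}{232 + 229} = \frac{\left(- \frac{1}{2}\right) 2 - 56}{232 + 229} = \frac{-1 - 56}{461} = \left(-57\right) \frac{1}{461} = - \frac{57}{461}$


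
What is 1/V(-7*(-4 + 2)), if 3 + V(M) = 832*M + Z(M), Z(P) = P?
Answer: 1/11659 ≈ 8.5771e-5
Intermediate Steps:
V(M) = -3 + 833*M (V(M) = -3 + (832*M + M) = -3 + 833*M)
1/V(-7*(-4 + 2)) = 1/(-3 + 833*(-7*(-4 + 2))) = 1/(-3 + 833*(-7*(-2))) = 1/(-3 + 833*14) = 1/(-3 + 11662) = 1/11659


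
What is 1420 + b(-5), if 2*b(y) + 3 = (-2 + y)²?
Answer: 1443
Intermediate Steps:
b(y) = -3/2 + (-2 + y)²/2
1420 + b(-5) = 1420 + (-3/2 + (-2 - 5)²/2) = 1420 + (-3/2 + (½)*(-7)²) = 1420 + (-3/2 + (½)*49) = 1420 + (-3/2 + 49/2) = 1420 + 23 = 1443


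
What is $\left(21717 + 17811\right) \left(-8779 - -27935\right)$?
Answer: $757198368$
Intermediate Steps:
$\left(21717 + 17811\right) \left(-8779 - -27935\right) = 39528 \left(-8779 + 27935\right) = 39528 \cdot 19156 = 757198368$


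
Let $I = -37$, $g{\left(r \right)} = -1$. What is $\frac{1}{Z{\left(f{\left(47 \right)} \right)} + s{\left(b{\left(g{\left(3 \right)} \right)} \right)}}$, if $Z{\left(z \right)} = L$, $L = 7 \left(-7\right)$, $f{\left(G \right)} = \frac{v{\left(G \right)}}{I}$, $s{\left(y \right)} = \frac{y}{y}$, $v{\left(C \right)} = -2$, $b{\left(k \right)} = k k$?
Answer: $- \frac{1}{48} \approx -0.020833$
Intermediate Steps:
$b{\left(k \right)} = k^{2}$
$s{\left(y \right)} = 1$
$f{\left(G \right)} = \frac{2}{37}$ ($f{\left(G \right)} = - \frac{2}{-37} = \left(-2\right) \left(- \frac{1}{37}\right) = \frac{2}{37}$)
$L = -49$
$Z{\left(z \right)} = -49$
$\frac{1}{Z{\left(f{\left(47 \right)} \right)} + s{\left(b{\left(g{\left(3 \right)} \right)} \right)}} = \frac{1}{-49 + 1} = \frac{1}{-48} = - \frac{1}{48}$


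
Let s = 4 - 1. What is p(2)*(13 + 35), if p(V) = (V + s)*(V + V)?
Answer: 960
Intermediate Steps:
s = 3
p(V) = 2*V*(3 + V) (p(V) = (V + 3)*(V + V) = (3 + V)*(2*V) = 2*V*(3 + V))
p(2)*(13 + 35) = (2*2*(3 + 2))*(13 + 35) = (2*2*5)*48 = 20*48 = 960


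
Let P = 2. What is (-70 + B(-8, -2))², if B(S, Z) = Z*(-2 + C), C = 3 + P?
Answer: 5776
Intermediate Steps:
C = 5 (C = 3 + 2 = 5)
B(S, Z) = 3*Z (B(S, Z) = Z*(-2 + 5) = Z*3 = 3*Z)
(-70 + B(-8, -2))² = (-70 + 3*(-2))² = (-70 - 6)² = (-76)² = 5776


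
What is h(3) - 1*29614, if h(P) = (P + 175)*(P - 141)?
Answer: -54178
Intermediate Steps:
h(P) = (-141 + P)*(175 + P) (h(P) = (175 + P)*(-141 + P) = (-141 + P)*(175 + P))
h(3) - 1*29614 = (-24675 + 3² + 34*3) - 1*29614 = (-24675 + 9 + 102) - 29614 = -24564 - 29614 = -54178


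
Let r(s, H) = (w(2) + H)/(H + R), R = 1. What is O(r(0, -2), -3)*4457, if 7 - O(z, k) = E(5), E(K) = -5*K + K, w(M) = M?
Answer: 120339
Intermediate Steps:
E(K) = -4*K
r(s, H) = (2 + H)/(1 + H) (r(s, H) = (2 + H)/(H + 1) = (2 + H)/(1 + H))
O(z, k) = 27 (O(z, k) = 7 - (-4)*5 = 7 - 1*(-20) = 7 + 20 = 27)
O(r(0, -2), -3)*4457 = 27*4457 = 120339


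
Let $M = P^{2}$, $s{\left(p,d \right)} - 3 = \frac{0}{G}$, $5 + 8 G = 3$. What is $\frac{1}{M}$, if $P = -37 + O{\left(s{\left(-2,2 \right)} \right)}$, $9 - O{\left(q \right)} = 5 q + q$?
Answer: $\frac{1}{2116} \approx 0.00047259$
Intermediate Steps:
$G = - \frac{1}{4}$ ($G = - \frac{5}{8} + \frac{1}{8} \cdot 3 = - \frac{5}{8} + \frac{3}{8} = - \frac{1}{4} \approx -0.25$)
$s{\left(p,d \right)} = 3$ ($s{\left(p,d \right)} = 3 + \frac{0}{- \frac{1}{4}} = 3 + 0 \left(-4\right) = 3 + 0 = 3$)
$O{\left(q \right)} = 9 - 6 q$ ($O{\left(q \right)} = 9 - \left(5 q + q\right) = 9 - 6 q$)
$P = -46$ ($P = -37 + \left(9 - 18\right) = -37 - 9 = -46$)
$M = 2116$ ($M = \left(-46\right)^{2} = 2116$)
$\frac{1}{M} = \frac{1}{2116}$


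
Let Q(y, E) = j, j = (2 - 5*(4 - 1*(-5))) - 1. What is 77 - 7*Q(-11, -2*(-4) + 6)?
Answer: 385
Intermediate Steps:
j = -44 (j = (2 - 5*(4 + 5)) - 1 = (2 - 5*9) - 1 = (2 - 45) - 1 = -43 - 1 = -44)
Q(y, E) = -44
77 - 7*Q(-11, -2*(-4) + 6) = 77 - 7*(-44) = 77 + 308 = 385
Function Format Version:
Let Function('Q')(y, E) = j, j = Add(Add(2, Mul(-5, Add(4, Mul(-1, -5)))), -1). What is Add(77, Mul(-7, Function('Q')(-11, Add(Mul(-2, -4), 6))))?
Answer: 385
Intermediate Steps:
j = -44 (j = Add(Add(2, Mul(-5, Add(4, 5))), -1) = Add(Add(2, Mul(-5, 9)), -1) = Add(Add(2, -45), -1) = Add(-43, -1) = -44)
Function('Q')(y, E) = -44
Add(77, Mul(-7, Function('Q')(-11, Add(Mul(-2, -4), 6)))) = Add(77, Mul(-7, -44)) = Add(77, 308) = 385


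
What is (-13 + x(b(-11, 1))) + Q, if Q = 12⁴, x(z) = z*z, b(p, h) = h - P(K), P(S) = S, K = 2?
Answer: 20724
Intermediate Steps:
b(p, h) = -2 + h (b(p, h) = h - 1*2 = h - 2 = -2 + h)
x(z) = z²
Q = 20736
(-13 + x(b(-11, 1))) + Q = (-13 + (-2 + 1)²) + 20736 = (-13 + (-1)²) + 20736 = (-13 + 1) + 20736 = -12 + 20736 = 20724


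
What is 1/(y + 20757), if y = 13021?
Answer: 1/33778 ≈ 2.9605e-5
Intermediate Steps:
1/(y + 20757) = 1/(13021 + 20757) = 1/33778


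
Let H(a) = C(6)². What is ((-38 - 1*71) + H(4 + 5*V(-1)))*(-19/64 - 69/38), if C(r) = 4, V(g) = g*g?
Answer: 238917/1216 ≈ 196.48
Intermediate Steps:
V(g) = g²
H(a) = 16 (H(a) = 4² = 16)
((-38 - 1*71) + H(4 + 5*V(-1)))*(-19/64 - 69/38) = ((-38 - 1*71) + 16)*(-19/64 - 69/38) = ((-38 - 71) + 16)*(-19*1/64 - 69*1/38) = (-109 + 16)*(-19/64 - 69/38) = -93*(-2569/1216) = 238917/1216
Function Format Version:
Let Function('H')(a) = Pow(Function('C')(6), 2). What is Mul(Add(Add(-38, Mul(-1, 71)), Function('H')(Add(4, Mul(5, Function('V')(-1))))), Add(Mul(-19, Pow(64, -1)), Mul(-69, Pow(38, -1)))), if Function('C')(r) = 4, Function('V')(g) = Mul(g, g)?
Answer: Rational(238917, 1216) ≈ 196.48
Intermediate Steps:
Function('V')(g) = Pow(g, 2)
Function('H')(a) = 16 (Function('H')(a) = Pow(4, 2) = 16)
Mul(Add(Add(-38, Mul(-1, 71)), Function('H')(Add(4, Mul(5, Function('V')(-1))))), Add(Mul(-19, Pow(64, -1)), Mul(-69, Pow(38, -1)))) = Mul(Add(Add(-38, Mul(-1, 71)), 16), Add(Mul(-19, Pow(64, -1)), Mul(-69, Pow(38, -1)))) = Mul(Add(Add(-38, -71), 16), Add(Mul(-19, Rational(1, 64)), Mul(-69, Rational(1, 38)))) = Mul(Add(-109, 16), Add(Rational(-19, 64), Rational(-69, 38))) = Mul(-93, Rational(-2569, 1216)) = Rational(238917, 1216)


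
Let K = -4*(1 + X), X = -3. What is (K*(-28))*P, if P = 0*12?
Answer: 0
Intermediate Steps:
P = 0
K = 8 (K = -4*(1 - 3) = -4*(-2) = 8)
(K*(-28))*P = (8*(-28))*0 = -224*0 = 0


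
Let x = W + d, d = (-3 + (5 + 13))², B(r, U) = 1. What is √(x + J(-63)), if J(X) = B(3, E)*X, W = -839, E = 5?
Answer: I*√677 ≈ 26.019*I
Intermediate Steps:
J(X) = X (J(X) = 1*X = X)
d = 225 (d = (-3 + 18)² = 15² = 225)
x = -614 (x = -839 + 225 = -614)
√(x + J(-63)) = √(-614 - 63) = √(-677) = I*√677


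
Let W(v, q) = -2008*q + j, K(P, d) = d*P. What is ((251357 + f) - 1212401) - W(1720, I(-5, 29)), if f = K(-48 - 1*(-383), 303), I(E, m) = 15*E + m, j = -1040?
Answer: -950867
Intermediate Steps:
I(E, m) = m + 15*E
K(P, d) = P*d
f = 101505 (f = (-48 - 1*(-383))*303 = (-48 + 383)*303 = 335*303 = 101505)
W(v, q) = -1040 - 2008*q (W(v, q) = -2008*q - 1040 = -1040 - 2008*q)
((251357 + f) - 1212401) - W(1720, I(-5, 29)) = ((251357 + 101505) - 1212401) - (-1040 - 2008*(29 + 15*(-5))) = (352862 - 1212401) - (-1040 - 2008*(29 - 75)) = -859539 - (-1040 - 2008*(-46)) = -859539 - (-1040 + 92368) = -859539 - 1*91328 = -859539 - 91328 = -950867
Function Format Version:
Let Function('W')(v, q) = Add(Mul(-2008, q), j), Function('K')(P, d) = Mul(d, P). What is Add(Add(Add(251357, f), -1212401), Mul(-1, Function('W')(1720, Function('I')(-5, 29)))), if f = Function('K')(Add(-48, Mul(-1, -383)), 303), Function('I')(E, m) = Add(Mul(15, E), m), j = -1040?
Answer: -950867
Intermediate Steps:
Function('I')(E, m) = Add(m, Mul(15, E))
Function('K')(P, d) = Mul(P, d)
f = 101505 (f = Mul(Add(-48, Mul(-1, -383)), 303) = Mul(Add(-48, 383), 303) = Mul(335, 303) = 101505)
Function('W')(v, q) = Add(-1040, Mul(-2008, q)) (Function('W')(v, q) = Add(Mul(-2008, q), -1040) = Add(-1040, Mul(-2008, q)))
Add(Add(Add(251357, f), -1212401), Mul(-1, Function('W')(1720, Function('I')(-5, 29)))) = Add(Add(Add(251357, 101505), -1212401), Mul(-1, Add(-1040, Mul(-2008, Add(29, Mul(15, -5)))))) = Add(Add(352862, -1212401), Mul(-1, Add(-1040, Mul(-2008, Add(29, -75))))) = Add(-859539, Mul(-1, Add(-1040, Mul(-2008, -46)))) = Add(-859539, Mul(-1, Add(-1040, 92368))) = Add(-859539, Mul(-1, 91328)) = Add(-859539, -91328) = -950867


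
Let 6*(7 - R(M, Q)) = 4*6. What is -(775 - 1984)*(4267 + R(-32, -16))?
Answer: 5162430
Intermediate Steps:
R(M, Q) = 3 (R(M, Q) = 7 - 2*6/3 = 7 - ⅙*24 = 7 - 4 = 3)
-(775 - 1984)*(4267 + R(-32, -16)) = -(775 - 1984)*(4267 + 3) = -(-1209)*4270 = -1*(-5162430) = 5162430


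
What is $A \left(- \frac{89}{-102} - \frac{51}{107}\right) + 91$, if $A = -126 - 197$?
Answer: $- \frac{23677}{642} \approx -36.88$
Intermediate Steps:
$A = -323$ ($A = -126 - 197 = -323$)
$A \left(- \frac{89}{-102} - \frac{51}{107}\right) + 91 = - 323 \left(- \frac{89}{-102} - \frac{51}{107}\right) + 91 = - 323 \left(\left(-89\right) \left(- \frac{1}{102}\right) - \frac{51}{107}\right) + 91 = - 323 \left(\frac{89}{102} - \frac{51}{107}\right) + 91 = \left(-323\right) \frac{4321}{10914} + 91 = - \frac{82099}{642} + 91 = - \frac{23677}{642}$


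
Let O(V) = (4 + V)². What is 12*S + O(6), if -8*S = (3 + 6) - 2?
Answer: 179/2 ≈ 89.500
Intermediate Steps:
S = -7/8 (S = -((3 + 6) - 2)/8 = -(9 - 2)/8 = -⅛*7 = -7/8 ≈ -0.87500)
12*S + O(6) = 12*(-7/8) + (4 + 6)² = -21/2 + 10² = -21/2 + 100 = 179/2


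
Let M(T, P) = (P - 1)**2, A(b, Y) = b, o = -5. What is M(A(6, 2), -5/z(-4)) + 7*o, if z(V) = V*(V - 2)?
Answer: -19319/576 ≈ -33.540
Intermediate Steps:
z(V) = V*(-2 + V)
M(T, P) = (-1 + P)**2
M(A(6, 2), -5/z(-4)) + 7*o = (-1 - 5*(-1/(4*(-2 - 4))))**2 + 7*(-5) = (-1 - 5/((-4*(-6))))**2 - 35 = (-1 - 5/24)**2 - 35 = (-29/24)**2 - 35 = 841/576 - 35 = -19319/576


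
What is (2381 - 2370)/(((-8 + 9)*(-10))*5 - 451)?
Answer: -11/501 ≈ -0.021956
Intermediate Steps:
(2381 - 2370)/(((-8 + 9)*(-10))*5 - 451) = 11/((1*(-10))*5 - 451) = 11/(-10*5 - 451) = 11/(-50 - 451) = 11/(-501) = 11*(-1/501) = -11/501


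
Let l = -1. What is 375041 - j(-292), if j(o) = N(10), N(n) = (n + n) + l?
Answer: 375022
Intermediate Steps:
N(n) = -1 + 2*n (N(n) = (n + n) - 1 = 2*n - 1 = -1 + 2*n)
j(o) = 19 (j(o) = -1 + 2*10 = -1 + 20 = 19)
375041 - j(-292) = 375041 - 1*19 = 375041 - 19 = 375022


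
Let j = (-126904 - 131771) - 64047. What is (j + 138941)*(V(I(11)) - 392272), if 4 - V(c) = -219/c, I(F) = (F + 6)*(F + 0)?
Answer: 13481052544557/187 ≈ 7.2091e+10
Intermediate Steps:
I(F) = F*(6 + F) (I(F) = (6 + F)*F = F*(6 + F))
V(c) = 4 + 219/c (V(c) = 4 - (-219)/c = 4 + 219/c)
j = -322722 (j = -258675 - 64047 = -322722)
(j + 138941)*(V(I(11)) - 392272) = (-322722 + 138941)*((4 + 219/((11*(6 + 11)))) - 392272) = -183781*((4 + 219/((11*17))) - 392272) = -183781*((4 + 219/187) - 392272) = -183781*(967/187 - 392272) = -183781*(-73353897/187) = 13481052544557/187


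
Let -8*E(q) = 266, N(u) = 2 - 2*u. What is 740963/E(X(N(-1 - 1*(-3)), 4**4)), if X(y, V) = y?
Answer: -2963852/133 ≈ -22285.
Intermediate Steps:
E(q) = -133/4 (E(q) = -1/8*266 = -133/4)
740963/E(X(N(-1 - 1*(-3)), 4**4)) = 740963/(-133/4) = 740963*(-4/133) = -2963852/133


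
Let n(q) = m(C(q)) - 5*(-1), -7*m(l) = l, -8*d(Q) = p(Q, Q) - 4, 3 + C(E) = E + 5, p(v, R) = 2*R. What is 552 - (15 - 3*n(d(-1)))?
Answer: 15423/28 ≈ 550.82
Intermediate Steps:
C(E) = 2 + E (C(E) = -3 + (E + 5) = -3 + (5 + E) = 2 + E)
d(Q) = ½ - Q/4 (d(Q) = -(2*Q - 4)/8 = -(-4 + 2*Q)/8 = ½ - Q/4)
m(l) = -l/7
n(q) = 33/7 - q/7 (n(q) = -(2 + q)/7 - 5*(-1) = (-2/7 - q/7) + 5 = 33/7 - q/7)
552 - (15 - 3*n(d(-1))) = 552 - (15 - 3*(33/7 - (½ - ¼*(-1))/7)) = 552 - (15 - 3*(33/7 - (½ + ¼)/7)) = 552 - (15 - 3*(33/7 - ⅐*¾)) = 552 - (15 - 3*(33/7 - 3/28)) = 552 - (15 - 3*129/28) = 552 - (15 - 387/28) = 552 - 1*33/28 = 552 - 33/28 = 15423/28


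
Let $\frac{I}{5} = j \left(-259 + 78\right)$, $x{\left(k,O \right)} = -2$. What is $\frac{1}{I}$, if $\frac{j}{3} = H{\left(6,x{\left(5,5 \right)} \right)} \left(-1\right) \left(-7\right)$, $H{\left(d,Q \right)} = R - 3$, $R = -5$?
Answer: $\frac{1}{152040} \approx 6.5772 \cdot 10^{-6}$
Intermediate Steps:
$H{\left(d,Q \right)} = -8$ ($H{\left(d,Q \right)} = -5 - 3 = -8$)
$j = -168$ ($j = 3 \left(-8\right) \left(-1\right) \left(-7\right) = 3 \cdot 8 \left(-7\right) = 3 \left(-56\right) = -168$)
$I = 152040$ ($I = 5 \left(- 168 \left(-259 + 78\right)\right) = 5 \left(\left(-168\right) \left(-181\right)\right) = 5 \cdot 30408 = 152040$)
$\frac{1}{I} = \frac{1}{152040}$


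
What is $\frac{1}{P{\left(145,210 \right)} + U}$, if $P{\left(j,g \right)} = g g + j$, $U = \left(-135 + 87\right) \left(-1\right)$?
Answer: $\frac{1}{44293} \approx 2.2577 \cdot 10^{-5}$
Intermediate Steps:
$U = 48$ ($U = \left(-48\right) \left(-1\right) = 48$)
$P{\left(j,g \right)} = j + g^{2}$ ($P{\left(j,g \right)} = g^{2} + j = j + g^{2}$)
$\frac{1}{P{\left(145,210 \right)} + U} = \frac{1}{\left(145 + 210^{2}\right) + 48} = \frac{1}{\left(145 + 44100\right) + 48} = \frac{1}{44245 + 48} = \frac{1}{44293}$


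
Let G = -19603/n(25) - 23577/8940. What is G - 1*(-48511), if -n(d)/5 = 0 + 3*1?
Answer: 445348151/8940 ≈ 49815.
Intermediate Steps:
n(d) = -15 (n(d) = -5*(0 + 3*1) = -5*(0 + 3) = -5*3 = -15)
G = 11659811/8940 (G = -19603/(-15) - 23577/8940 = -19603*(-1/15) - 23577*1/8940 = 19603/15 - 7859/2980 = 11659811/8940 ≈ 1304.2)
G - 1*(-48511) = 11659811/8940 - 1*(-48511) = 11659811/8940 + 48511 = 445348151/8940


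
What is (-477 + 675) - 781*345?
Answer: -269247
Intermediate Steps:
(-477 + 675) - 781*345 = 198 - 269445 = -269247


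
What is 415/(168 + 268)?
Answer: 415/436 ≈ 0.95183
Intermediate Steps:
415/(168 + 268) = 415/436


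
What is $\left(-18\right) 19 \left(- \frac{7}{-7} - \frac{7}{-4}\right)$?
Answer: $- \frac{1881}{2} \approx -940.5$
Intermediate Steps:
$\left(-18\right) 19 \left(- \frac{7}{-7} - \frac{7}{-4}\right) = - 342 \left(\left(-7\right) \left(- \frac{1}{7}\right) - - \frac{7}{4}\right) = - 342 \left(1 + \frac{7}{4}\right) = \left(-342\right) \frac{11}{4} = - \frac{1881}{2}$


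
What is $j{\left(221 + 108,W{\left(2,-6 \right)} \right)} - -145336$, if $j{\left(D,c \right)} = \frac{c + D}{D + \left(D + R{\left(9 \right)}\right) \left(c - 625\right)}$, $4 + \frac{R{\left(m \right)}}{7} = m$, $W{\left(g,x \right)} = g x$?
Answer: $\frac{33650951787}{231539} \approx 1.4534 \cdot 10^{5}$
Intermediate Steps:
$R{\left(m \right)} = -28 + 7 m$
$j{\left(D,c \right)} = \frac{D + c}{D + \left(-625 + c\right) \left(35 + D\right)}$ ($j{\left(D,c \right)} = \frac{c + D}{D + \left(D + \left(-28 + 7 \cdot 9\right)\right) \left(c - 625\right)} = \frac{D + c}{D + \left(D + \left(-28 + 63\right)\right) \left(-625 + c\right)} = \frac{D + c}{D + \left(D + 35\right) \left(-625 + c\right)} = \frac{D + c}{D + \left(35 + D\right) \left(-625 + c\right)} = \frac{D + c}{D + \left(-625 + c\right) \left(35 + D\right)}$)
$j{\left(221 + 108,W{\left(2,-6 \right)} \right)} - -145336 = \frac{\left(221 + 108\right) + 2 \left(-6\right)}{-21875 - 624 \left(221 + 108\right) + 35 \cdot 2 \left(-6\right) + \left(221 + 108\right) 2 \left(-6\right)} - -145336 = \frac{329 - 12}{-21875 - 205296 + 35 \left(-12\right) + 329 \left(-12\right)} + 145336 = \frac{1}{-21875 - 205296 - 420 - 3948} \cdot 317 + 145336 = \frac{1}{-231539} \cdot 317 + 145336 = \left(- \frac{1}{231539}\right) 317 + 145336 = - \frac{317}{231539} + 145336 = \frac{33650951787}{231539}$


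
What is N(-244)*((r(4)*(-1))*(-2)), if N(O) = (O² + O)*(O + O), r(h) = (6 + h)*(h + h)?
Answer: -4629519360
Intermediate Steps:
r(h) = 2*h*(6 + h) (r(h) = (6 + h)*(2*h) = 2*h*(6 + h))
N(O) = 2*O*(O + O²) (N(O) = (O + O²)*(2*O) = 2*O*(O + O²))
N(-244)*((r(4)*(-1))*(-2)) = (2*(-244)²*(1 - 244))*(((2*4*(6 + 4))*(-1))*(-2)) = (2*59536*(-243))*(((2*4*10)*(-1))*(-2)) = -28934496*80*(-1)*(-2) = -(-2314759680)*(-2) = -28934496*160 = -4629519360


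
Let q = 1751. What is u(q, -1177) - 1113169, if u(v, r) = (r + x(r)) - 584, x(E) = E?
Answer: -1116107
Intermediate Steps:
u(v, r) = -584 + 2*r (u(v, r) = (r + r) - 584 = 2*r - 584 = -584 + 2*r)
u(q, -1177) - 1113169 = (-584 + 2*(-1177)) - 1113169 = (-584 - 2354) - 1113169 = -2938 - 1113169 = -1116107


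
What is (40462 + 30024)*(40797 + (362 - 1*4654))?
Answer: 2573091430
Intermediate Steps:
(40462 + 30024)*(40797 + (362 - 1*4654)) = 70486*(40797 + (362 - 4654)) = 70486*(40797 - 4292) = 70486*36505 = 2573091430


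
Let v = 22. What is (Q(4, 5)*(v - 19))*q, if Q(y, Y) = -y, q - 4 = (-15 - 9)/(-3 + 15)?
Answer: -24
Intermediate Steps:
q = 2 (q = 4 + (-15 - 9)/(-3 + 15) = 4 - 24/12 = 4 - 24*1/12 = 4 - 2 = 2)
(Q(4, 5)*(v - 19))*q = ((-1*4)*(22 - 19))*2 = -4*3*2 = -12*2 = -24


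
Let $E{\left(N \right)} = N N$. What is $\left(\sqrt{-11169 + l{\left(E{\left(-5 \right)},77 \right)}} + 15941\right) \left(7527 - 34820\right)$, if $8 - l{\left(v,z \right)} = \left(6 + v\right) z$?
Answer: $-435077713 - 54586 i \sqrt{3387} \approx -4.3508 \cdot 10^{8} - 3.1768 \cdot 10^{6} i$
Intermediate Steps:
$E{\left(N \right)} = N^{2}$
$l{\left(v,z \right)} = 8 - z \left(6 + v\right)$ ($l{\left(v,z \right)} = 8 - \left(6 + v\right) z = 8 - z \left(6 + v\right)$)
$\left(\sqrt{-11169 + l{\left(E{\left(-5 \right)},77 \right)}} + 15941\right) \left(7527 - 34820\right) = \left(\sqrt{-11169 - \left(454 + \left(-5\right)^{2} \cdot 77\right)} + 15941\right) \left(7527 - 34820\right) = \left(\sqrt{-11169 - \left(454 + 1925\right)} + 15941\right) \left(-27293\right) = \left(\sqrt{-11169 - 2379} + 15941\right) \left(-27293\right) = \left(\sqrt{-13548} + 15941\right) \left(-27293\right) = \left(2 i \sqrt{3387} + 15941\right) \left(-27293\right) = \left(15941 + 2 i \sqrt{3387}\right) \left(-27293\right) = -435077713 - 54586 i \sqrt{3387}$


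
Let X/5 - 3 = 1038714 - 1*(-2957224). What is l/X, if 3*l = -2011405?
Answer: -402281/11987823 ≈ -0.033557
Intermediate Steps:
l = -2011405/3 (l = (⅓)*(-2011405) = -2011405/3 ≈ -6.7047e+5)
X = 19979705 (X = 15 + 5*(1038714 - 1*(-2957224)) = 15 + 5*(1038714 + 2957224) = 15 + 5*3995938 = 15 + 19979690 = 19979705)
l/X = -2011405/3/19979705 = -2011405/3*1/19979705 = -402281/11987823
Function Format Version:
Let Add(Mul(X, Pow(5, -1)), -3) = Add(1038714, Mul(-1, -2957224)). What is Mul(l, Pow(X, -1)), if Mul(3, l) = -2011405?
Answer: Rational(-402281, 11987823) ≈ -0.033557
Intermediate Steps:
l = Rational(-2011405, 3) (l = Mul(Rational(1, 3), -2011405) = Rational(-2011405, 3) ≈ -6.7047e+5)
X = 19979705 (X = Add(15, Mul(5, Add(1038714, Mul(-1, -2957224)))) = Add(15, Mul(5, Add(1038714, 2957224))) = Add(15, Mul(5, 3995938)) = Add(15, 19979690) = 19979705)
Mul(l, Pow(X, -1)) = Mul(Rational(-2011405, 3), Pow(19979705, -1)) = Mul(Rational(-2011405, 3), Rational(1, 19979705)) = Rational(-402281, 11987823)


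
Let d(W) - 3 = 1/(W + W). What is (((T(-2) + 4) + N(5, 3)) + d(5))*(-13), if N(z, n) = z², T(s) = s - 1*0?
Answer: -3913/10 ≈ -391.30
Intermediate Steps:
T(s) = s (T(s) = s + 0 = s)
d(W) = 3 + 1/(2*W) (d(W) = 3 + 1/(W + W) = 3 + 1/(2*W))
(((T(-2) + 4) + N(5, 3)) + d(5))*(-13) = (((-2 + 4) + 5²) + (3 + (½)/5))*(-13) = ((2 + 25) + (3 + (½)*(⅕)))*(-13) = (27 + (3 + ⅒))*(-13) = (27 + 31/10)*(-13) = (301/10)*(-13) = -3913/10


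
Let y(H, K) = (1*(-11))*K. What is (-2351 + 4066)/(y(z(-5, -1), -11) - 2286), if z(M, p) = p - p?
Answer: -343/433 ≈ -0.79215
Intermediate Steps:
z(M, p) = 0
y(H, K) = -11*K
(-2351 + 4066)/(y(z(-5, -1), -11) - 2286) = (-2351 + 4066)/(-11*(-11) - 2286) = 1715/(121 - 2286) = 1715/(-2165) = 1715*(-1/2165) = -343/433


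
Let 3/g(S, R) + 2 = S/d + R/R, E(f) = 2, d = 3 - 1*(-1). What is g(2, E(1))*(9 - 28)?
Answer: 114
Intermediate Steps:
d = 4 (d = 3 + 1 = 4)
g(S, R) = 3/(-1 + S/4) (g(S, R) = 3/(-2 + (S/4 + R/R)) = 3/(-2 + (S*(¼) + 1)) = 3/(-2 + (S/4 + 1)) = 3/(-2 + (1 + S/4)) = 3/(-1 + S/4))
g(2, E(1))*(9 - 28) = (12/(-4 + 2))*(9 - 28) = (12/(-2))*(-19) = (12*(-½))*(-19) = -6*(-19) = 114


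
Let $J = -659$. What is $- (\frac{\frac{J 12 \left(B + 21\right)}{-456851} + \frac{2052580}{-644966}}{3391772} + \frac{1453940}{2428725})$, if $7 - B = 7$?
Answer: $- \frac{72653064525986311377659}{121363026753873961457310} \approx -0.59864$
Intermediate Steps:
$B = 0$ ($B = 7 - 7 = 0$)
$- (\frac{\frac{J 12 \left(B + 21\right)}{-456851} + \frac{2052580}{-644966}}{3391772} + \frac{1453940}{2428725}) = - (\frac{\frac{\left(-659\right) 12 \left(0 + 21\right)}{-456851} + \frac{2052580}{-644966}}{3391772} + \frac{1453940}{2428725}) = - (\left(- 659 \cdot 12 \cdot 21 \left(- \frac{1}{456851}\right) + 2052580 \left(- \frac{1}{644966}\right)\right) \frac{1}{3391772} + 1453940 \cdot \frac{1}{2428725}) = - (\left(\left(-659\right) 252 \left(- \frac{1}{456851}\right) - \frac{1026290}{322483}\right) \frac{1}{3391772} + \frac{290788}{485745}) = - (\left(\left(-166068\right) \left(- \frac{1}{456851}\right) - \frac{1026290}{322483}\right) \frac{1}{3391772} + \frac{290788}{485745}) = - (\left(\frac{166068}{456851} - \frac{1026290}{322483}\right) \frac{1}{3391772} + \frac{290788}{485745}) = - (\left(- \frac{415307505946}{147326681033}\right) \frac{1}{3391772} + \frac{290788}{485745}) = - (- \frac{207653752973}{249849255790330238} + \frac{290788}{485745}) = \left(-1\right) \frac{72653064525986311377659}{121363026753873961457310} = - \frac{72653064525986311377659}{121363026753873961457310}$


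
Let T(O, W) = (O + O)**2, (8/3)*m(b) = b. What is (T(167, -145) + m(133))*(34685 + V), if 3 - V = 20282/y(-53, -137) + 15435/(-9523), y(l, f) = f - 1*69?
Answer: 7616553300864435/1961738 ≈ 3.8826e+9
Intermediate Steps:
m(b) = 3*b/8
T(O, W) = 4*O**2 (T(O, W) = (2*O)**2 = 4*O**2)
y(l, f) = -69 + f (y(l, f) = f - 69 = -69 + f)
V = 101105155/980869 (V = 3 - (20282/(-69 - 137) + 15435/(-9523)) = 3 - (20282/(-206) + 15435*(-1/9523)) = 3 - (20282*(-1/206) - 15435/9523) = 3 - (-10141/103 - 15435/9523) = 3 - 1*(-98162548/980869) = 3 + 98162548/980869 = 101105155/980869 ≈ 103.08)
(T(167, -145) + m(133))*(34685 + V) = (4*167**2 + (3/8)*133)*(34685 + 101105155/980869) = (4*27889 + 399/8)*(34122546420/980869) = (111556 + 399/8)*(34122546420/980869) = (892847/8)*(34122546420/980869) = 7616553300864435/1961738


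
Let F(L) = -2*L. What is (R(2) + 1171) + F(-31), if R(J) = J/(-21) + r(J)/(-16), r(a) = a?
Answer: 207107/168 ≈ 1232.8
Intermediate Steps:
R(J) = -37*J/336 (R(J) = J/(-21) + J/(-16) = J*(-1/21) + J*(-1/16) = -J/21 - J/16 = -37*J/336)
(R(2) + 1171) + F(-31) = (-37/336*2 + 1171) - 2*(-31) = (-37/168 + 1171) + 62 = 196691/168 + 62 = 207107/168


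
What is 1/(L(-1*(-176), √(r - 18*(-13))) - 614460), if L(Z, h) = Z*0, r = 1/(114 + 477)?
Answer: -1/614460 ≈ -1.6274e-6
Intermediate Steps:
r = 1/591 ≈ 0.0016920
L(Z, h) = 0
1/(L(-1*(-176), √(r - 18*(-13))) - 614460) = 1/(0 - 614460) = 1/(-614460) = -1/614460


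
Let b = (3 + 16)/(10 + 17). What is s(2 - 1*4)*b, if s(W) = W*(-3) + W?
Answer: 76/27 ≈ 2.8148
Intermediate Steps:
s(W) = -2*W (s(W) = -3*W + W = -2*W)
b = 19/27 ≈ 0.70370
s(2 - 1*4)*b = -2*(2 - 1*4)*(19/27) = -2*(2 - 4)*(19/27) = -2*(-2)*(19/27) = 4*(19/27) = 76/27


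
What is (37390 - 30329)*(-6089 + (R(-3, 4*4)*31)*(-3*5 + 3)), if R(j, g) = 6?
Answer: -58754581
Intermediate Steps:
(37390 - 30329)*(-6089 + (R(-3, 4*4)*31)*(-3*5 + 3)) = (37390 - 30329)*(-6089 + (6*31)*(-3*5 + 3)) = 7061*(-6089 + 186*(-15 + 3)) = 7061*(-6089 + 186*(-12)) = 7061*(-6089 - 2232) = 7061*(-8321) = -58754581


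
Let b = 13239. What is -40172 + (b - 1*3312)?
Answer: -30245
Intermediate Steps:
-40172 + (b - 1*3312) = -40172 + (13239 - 1*3312) = -40172 + (13239 - 3312) = -40172 + 9927 = -30245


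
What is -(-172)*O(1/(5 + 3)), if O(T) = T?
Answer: 43/2 ≈ 21.500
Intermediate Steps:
-(-172)*O(1/(5 + 3)) = -(-172)/(5 + 3) = -(-172)/8 = -172*(-⅛) = 43/2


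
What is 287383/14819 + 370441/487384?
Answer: 145555441251/7222543496 ≈ 20.153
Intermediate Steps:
287383/14819 + 370441/487384 = 145555441251/7222543496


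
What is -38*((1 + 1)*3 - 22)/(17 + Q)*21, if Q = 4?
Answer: 608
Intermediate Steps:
-38*((1 + 1)*3 - 22)/(17 + Q)*21 = -38*((1 + 1)*3 - 22)/(17 + 4)*21 = -38*(2*3 - 22)/21*21 = -38*(6 - 22)/21*21 = -(-608)/21*21 = -38*(-16/21)*21 = (608/21)*21 = 608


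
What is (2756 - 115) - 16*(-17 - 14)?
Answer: 3137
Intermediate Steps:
(2756 - 115) - 16*(-17 - 14) = 2641 - 16*(-31) = 2641 + 496 = 3137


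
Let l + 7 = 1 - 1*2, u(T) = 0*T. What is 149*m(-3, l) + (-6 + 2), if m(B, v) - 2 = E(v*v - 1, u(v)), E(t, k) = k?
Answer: 294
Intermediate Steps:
u(T) = 0
l = -8 (l = -7 + (1 - 1*2) = -7 + (1 - 2) = -7 - 1 = -8)
m(B, v) = 2 (m(B, v) = 2 + 0 = 2)
149*m(-3, l) + (-6 + 2) = 149*2 + (-6 + 2) = 298 - 4 = 294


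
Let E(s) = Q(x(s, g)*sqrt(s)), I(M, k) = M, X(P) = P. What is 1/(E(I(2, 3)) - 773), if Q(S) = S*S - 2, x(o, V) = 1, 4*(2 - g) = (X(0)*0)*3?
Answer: -1/773 ≈ -0.0012937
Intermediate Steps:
g = 2 (g = 2 - 0*0*3/4 = 2 - 0*3 = 2 - 1/4*0 = 2 + 0 = 2)
Q(S) = -2 + S**2 (Q(S) = S**2 - 2 = -2 + S**2)
E(s) = -2 + s (E(s) = -2 + (1*sqrt(s))**2 = -2 + (sqrt(s))**2 = -2 + s)
1/(E(I(2, 3)) - 773) = 1/((-2 + 2) - 773) = 1/(0 - 773) = 1/(-773) = -1/773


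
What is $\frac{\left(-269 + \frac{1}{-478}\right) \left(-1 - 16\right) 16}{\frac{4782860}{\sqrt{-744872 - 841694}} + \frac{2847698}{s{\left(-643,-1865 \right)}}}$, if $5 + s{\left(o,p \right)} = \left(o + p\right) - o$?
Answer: $- \frac{18468267461066355692760}{2774200930118768537237} + \frac{36559761789625074000 i \sqrt{1586566}}{2774200930118768537237} \approx -6.6572 + 16.599 i$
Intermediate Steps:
$s{\left(o,p \right)} = -5 + p$ ($s{\left(o,p \right)} = -5 + \left(\left(o + p\right) - o\right) = -5 + p$)
$\frac{\left(-269 + \frac{1}{-478}\right) \left(-1 - 16\right) 16}{\frac{4782860}{\sqrt{-744872 - 841694}} + \frac{2847698}{s{\left(-643,-1865 \right)}}} = \frac{\left(-269 + \frac{1}{-478}\right) \left(-1 - 16\right) 16}{\frac{4782860}{\sqrt{-744872 - 841694}} + \frac{2847698}{-5 - 1865}} = \frac{\left(-269 - \frac{1}{478}\right) \left(\left(-17\right) 16\right)}{\frac{4782860}{\sqrt{-1586566}} + \frac{2847698}{-1870}} = \frac{\left(- \frac{128583}{478}\right) \left(-272\right)}{\frac{4782860}{i \sqrt{1586566}} + 2847698 \left(- \frac{1}{1870}\right)} = \frac{17487288}{239 \left(4782860 \left(- \frac{i \sqrt{1586566}}{1586566}\right) - \frac{1423849}{935}\right)} = \frac{17487288}{239 \left(- \frac{2391430 i \sqrt{1586566}}{793283} - \frac{1423849}{935}\right)} = \frac{17487288}{239 \left(- \frac{1423849}{935} - \frac{2391430 i \sqrt{1586566}}{793283}\right)}$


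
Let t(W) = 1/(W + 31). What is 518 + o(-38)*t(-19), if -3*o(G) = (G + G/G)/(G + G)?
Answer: 1417211/2736 ≈ 517.99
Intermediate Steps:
t(W) = 1/(31 + W)
o(G) = -(1 + G)/(6*G) (o(G) = -(G + G/G)/(3*(G + G)) = -(G + 1)/(3*(2*G)) = -(1 + G)*1/(2*G)/3 = -(1 + G)/(6*G))
518 + o(-38)*t(-19) = 518 + ((1/6)*(-1 - 1*(-38))/(-38))/(31 - 19) = 518 + ((1/6)*(-1/38)*(-1 + 38))/12 = 518 + ((1/6)*(-1/38)*37)*(1/12) = 518 - 37/228*1/12 = 518 - 37/2736 = 1417211/2736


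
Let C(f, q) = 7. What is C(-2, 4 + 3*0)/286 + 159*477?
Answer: 21691105/286 ≈ 75843.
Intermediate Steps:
C(-2, 4 + 3*0)/286 + 159*477 = 7/286 + 159*477 = 7*(1/286) + 75843 = 7/286 + 75843 = 21691105/286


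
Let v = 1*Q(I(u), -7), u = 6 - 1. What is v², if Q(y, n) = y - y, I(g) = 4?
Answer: 0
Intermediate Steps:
u = 5
Q(y, n) = 0
v = 0 (v = 1*0 = 0)
v² = 0² = 0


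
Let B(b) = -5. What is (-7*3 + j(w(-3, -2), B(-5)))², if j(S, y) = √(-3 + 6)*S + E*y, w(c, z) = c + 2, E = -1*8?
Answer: (19 - √3)² ≈ 298.18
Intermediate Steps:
E = -8
w(c, z) = 2 + c
j(S, y) = -8*y + S*√3 (j(S, y) = √(-3 + 6)*S - 8*y = √3*S - 8*y = S*√3 - 8*y = -8*y + S*√3)
(-7*3 + j(w(-3, -2), B(-5)))² = (-7*3 + (-8*(-5) + (2 - 3)*√3))² = (-21 + (40 - √3))² = (19 - √3)²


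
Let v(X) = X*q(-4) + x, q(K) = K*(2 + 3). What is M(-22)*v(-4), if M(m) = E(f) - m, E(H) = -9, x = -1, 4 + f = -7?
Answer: 1027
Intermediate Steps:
f = -11 (f = -4 - 7 = -11)
q(K) = 5*K (q(K) = K*5 = 5*K)
M(m) = -9 - m
v(X) = -1 - 20*X (v(X) = X*(5*(-4)) - 1 = X*(-20) - 1 = -20*X - 1 = -1 - 20*X)
M(-22)*v(-4) = (-9 - 1*(-22))*(-1 - 20*(-4)) = (-9 + 22)*(-1 + 80) = 13*79 = 1027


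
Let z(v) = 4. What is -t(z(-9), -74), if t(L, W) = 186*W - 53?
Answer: 13817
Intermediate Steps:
t(L, W) = -53 + 186*W
-t(z(-9), -74) = -(-53 + 186*(-74)) = -(-53 - 13764) = -1*(-13817) = 13817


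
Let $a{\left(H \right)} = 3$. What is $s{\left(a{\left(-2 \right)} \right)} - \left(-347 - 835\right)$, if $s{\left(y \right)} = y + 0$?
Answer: $1185$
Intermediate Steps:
$s{\left(y \right)} = y$
$s{\left(a{\left(-2 \right)} \right)} - \left(-347 - 835\right) = 3 - \left(-347 - 835\right) = 3 - -1182 = 3 + 1182 = 1185$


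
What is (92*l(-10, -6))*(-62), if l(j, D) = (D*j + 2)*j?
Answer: 3536480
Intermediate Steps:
l(j, D) = j*(2 + D*j) (l(j, D) = (2 + D*j)*j = j*(2 + D*j))
(92*l(-10, -6))*(-62) = (92*(-10*(2 - 6*(-10))))*(-62) = (92*(-10*(2 + 60)))*(-62) = (92*(-10*62))*(-62) = (92*(-620))*(-62) = -57040*(-62) = 3536480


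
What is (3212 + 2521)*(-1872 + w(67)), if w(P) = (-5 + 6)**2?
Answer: -10726443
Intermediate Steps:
w(P) = 1 (w(P) = 1**2 = 1)
(3212 + 2521)*(-1872 + w(67)) = (3212 + 2521)*(-1872 + 1) = 5733*(-1871) = -10726443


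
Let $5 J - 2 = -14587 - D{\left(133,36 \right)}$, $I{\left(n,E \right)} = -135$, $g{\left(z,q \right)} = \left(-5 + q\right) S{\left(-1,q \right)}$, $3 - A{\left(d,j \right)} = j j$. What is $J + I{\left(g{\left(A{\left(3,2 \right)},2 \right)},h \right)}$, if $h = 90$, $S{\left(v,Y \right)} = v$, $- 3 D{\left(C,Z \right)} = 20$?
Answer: $- \frac{9152}{3} \approx -3050.7$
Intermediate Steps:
$D{\left(C,Z \right)} = - \frac{20}{3}$ ($D{\left(C,Z \right)} = \left(- \frac{1}{3}\right) 20 = - \frac{20}{3}$)
$A{\left(d,j \right)} = 3 - j^{2}$ ($A{\left(d,j \right)} = 3 - j j = 3 - j^{2}$)
$g{\left(z,q \right)} = 5 - q$ ($g{\left(z,q \right)} = \left(-5 + q\right) \left(-1\right) = 5 - q$)
$J = - \frac{8747}{3}$ ($J = \frac{2}{5} + \frac{-14587 - - \frac{20}{3}}{5} = \frac{2}{5} + \frac{-14587 + \frac{20}{3}}{5} = \frac{2}{5} + \frac{1}{5} \left(- \frac{43741}{3}\right) = \frac{2}{5} - \frac{43741}{15} = - \frac{8747}{3} \approx -2915.7$)
$J + I{\left(g{\left(A{\left(3,2 \right)},2 \right)},h \right)} = - \frac{8747}{3} - 135 = - \frac{9152}{3}$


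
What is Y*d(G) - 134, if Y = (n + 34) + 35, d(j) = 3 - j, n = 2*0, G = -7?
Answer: 556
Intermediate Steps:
n = 0
Y = 69 (Y = (0 + 34) + 35 = 34 + 35 = 69)
Y*d(G) - 134 = 69*(3 - 1*(-7)) - 134 = 69*(3 + 7) - 134 = 69*10 - 134 = 690 - 134 = 556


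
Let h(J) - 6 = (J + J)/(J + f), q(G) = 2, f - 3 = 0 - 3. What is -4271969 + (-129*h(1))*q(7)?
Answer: -4274033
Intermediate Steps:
f = 0 (f = 3 + (0 - 3) = 3 - 3 = 0)
h(J) = 8 (h(J) = 6 + (J + J)/(J + 0) = 6 + (2*J)/J = 6 + 2 = 8)
-4271969 + (-129*h(1))*q(7) = -4271969 - 129*8*2 = -4271969 - 1032*2 = -4271969 - 2064 = -4274033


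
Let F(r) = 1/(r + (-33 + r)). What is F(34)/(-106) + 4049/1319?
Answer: 15020471/4893490 ≈ 3.0695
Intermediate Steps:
F(r) = 1/(-33 + 2*r)
F(34)/(-106) + 4049/1319 = 1/((-33 + 2*34)*(-106)) + 4049/1319 = -1/106/(-33 + 68) + 4049*(1/1319) = -1/106/35 + 4049/1319 = (1/35)*(-1/106) + 4049/1319 = -1/3710 + 4049/1319 = 15020471/4893490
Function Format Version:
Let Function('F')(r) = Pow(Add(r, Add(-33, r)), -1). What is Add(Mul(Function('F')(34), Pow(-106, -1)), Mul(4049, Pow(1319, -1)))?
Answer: Rational(15020471, 4893490) ≈ 3.0695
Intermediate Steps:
Function('F')(r) = Pow(Add(-33, Mul(2, r)), -1)
Add(Mul(Function('F')(34), Pow(-106, -1)), Mul(4049, Pow(1319, -1))) = Add(Mul(Pow(Add(-33, Mul(2, 34)), -1), Pow(-106, -1)), Mul(4049, Pow(1319, -1))) = Add(Mul(Pow(Add(-33, 68), -1), Rational(-1, 106)), Mul(4049, Rational(1, 1319))) = Add(Mul(Pow(35, -1), Rational(-1, 106)), Rational(4049, 1319)) = Add(Mul(Rational(1, 35), Rational(-1, 106)), Rational(4049, 1319)) = Add(Rational(-1, 3710), Rational(4049, 1319)) = Rational(15020471, 4893490)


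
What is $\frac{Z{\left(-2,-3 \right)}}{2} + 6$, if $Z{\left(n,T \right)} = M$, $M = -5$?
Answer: $\frac{7}{2} \approx 3.5$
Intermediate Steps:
$Z{\left(n,T \right)} = -5$
$\frac{Z{\left(-2,-3 \right)}}{2} + 6 = \frac{1}{2} \left(-5\right) + 6 = - \frac{5}{2} + 6 = \frac{7}{2}$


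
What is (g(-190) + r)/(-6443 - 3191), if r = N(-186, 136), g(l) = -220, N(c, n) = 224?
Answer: -2/4817 ≈ -0.00041520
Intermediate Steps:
r = 224
(g(-190) + r)/(-6443 - 3191) = (-220 + 224)/(-6443 - 3191) = 4/(-9634) = 4*(-1/9634) = -2/4817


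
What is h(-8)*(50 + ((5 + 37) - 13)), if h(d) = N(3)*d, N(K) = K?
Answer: -1896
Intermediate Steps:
h(d) = 3*d
h(-8)*(50 + ((5 + 37) - 13)) = (3*(-8))*(50 + ((5 + 37) - 13)) = -24*(50 + (42 - 13)) = -24*(50 + 29) = -24*79 = -1896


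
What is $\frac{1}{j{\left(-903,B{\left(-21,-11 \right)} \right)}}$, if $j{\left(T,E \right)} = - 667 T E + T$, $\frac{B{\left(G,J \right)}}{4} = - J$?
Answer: $\frac{1}{26500341} \approx 3.7735 \cdot 10^{-8}$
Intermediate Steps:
$B{\left(G,J \right)} = - 4 J$ ($B{\left(G,J \right)} = 4 \left(- J\right) = - 4 J$)
$j{\left(T,E \right)} = T - 667 E T$ ($j{\left(T,E \right)} = - 667 E T + T = T - 667 E T$)
$\frac{1}{j{\left(-903,B{\left(-21,-11 \right)} \right)}} = \frac{1}{\left(-903\right) \left(1 - 667 \left(\left(-4\right) \left(-11\right)\right)\right)} = \frac{1}{\left(-903\right) \left(1 - 29348\right)} = \frac{1}{\left(-903\right) \left(-29347\right)} = \frac{1}{26500341}$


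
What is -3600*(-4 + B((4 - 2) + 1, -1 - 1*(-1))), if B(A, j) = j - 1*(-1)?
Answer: 10800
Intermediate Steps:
B(A, j) = 1 + j (B(A, j) = j + 1 = 1 + j)
-3600*(-4 + B((4 - 2) + 1, -1 - 1*(-1))) = -3600*(-4 + (1 + (-1 - 1*(-1)))) = -3600*(-4 + (1 + (-1 + 1))) = -3600*(-4 + (1 + 0)) = -3600*(-4 + 1) = -3600*(-3) = 10800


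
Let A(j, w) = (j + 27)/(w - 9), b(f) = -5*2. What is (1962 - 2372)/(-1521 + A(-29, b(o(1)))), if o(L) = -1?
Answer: 7790/28897 ≈ 0.26958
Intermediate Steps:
b(f) = -10
A(j, w) = (27 + j)/(-9 + w)
(1962 - 2372)/(-1521 + A(-29, b(o(1)))) = (1962 - 2372)/(-1521 + (27 - 29)/(-9 - 10)) = -410/(-1521 - 2/(-19)) = -410/(-1521 - 1/19*(-2)) = -410/(-1521 + 2/19) = -410/(-28897/19) = -410*(-19/28897) = 7790/28897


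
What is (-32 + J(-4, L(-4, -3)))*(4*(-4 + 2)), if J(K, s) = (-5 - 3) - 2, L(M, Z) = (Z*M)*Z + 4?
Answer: 336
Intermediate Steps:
L(M, Z) = 4 + M*Z² (L(M, Z) = (M*Z)*Z + 4 = M*Z² + 4 = 4 + M*Z²)
J(K, s) = -10 (J(K, s) = -8 - 2 = -10)
(-32 + J(-4, L(-4, -3)))*(4*(-4 + 2)) = (-32 - 10)*(4*(-4 + 2)) = -168*(-2) = -42*(-8) = 336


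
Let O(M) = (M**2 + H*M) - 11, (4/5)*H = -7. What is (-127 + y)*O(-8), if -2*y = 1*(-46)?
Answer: -12792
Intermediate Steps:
H = -35/4 (H = (5/4)*(-7) = -35/4 ≈ -8.7500)
O(M) = -11 + M**2 - 35*M/4 (O(M) = (M**2 - 35*M/4) - 11 = -11 + M**2 - 35*M/4)
y = 23 (y = -(-46)/2 = -1/2*(-46) = 23)
(-127 + y)*O(-8) = (-127 + 23)*(-11 + (-8)**2 - 35/4*(-8)) = -104*(-11 + 64 + 70) = -104*123 = -12792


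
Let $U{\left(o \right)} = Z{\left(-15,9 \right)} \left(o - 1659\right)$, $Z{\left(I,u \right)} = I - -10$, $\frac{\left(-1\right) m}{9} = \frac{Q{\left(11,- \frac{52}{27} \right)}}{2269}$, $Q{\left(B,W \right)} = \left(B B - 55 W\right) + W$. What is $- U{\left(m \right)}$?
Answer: $- \frac{18831480}{2269} \approx -8299.5$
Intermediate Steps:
$Q{\left(B,W \right)} = B^{2} - 54 W$ ($Q{\left(B,W \right)} = \left(B^{2} - 55 W\right) + W = B^{2} - 54 W$)
$m = - \frac{2025}{2269}$ ($m = - 9 \frac{11^{2} - 54 \left(- \frac{52}{27}\right)}{2269} = - 9 \left(121 - 54 \left(\left(-52\right) \frac{1}{27}\right)\right) \frac{1}{2269} = - 9 \left(121 - -104\right) \frac{1}{2269} = - 9 \left(121 + 104\right) \frac{1}{2269} = - 9 \cdot 225 \cdot \frac{1}{2269} = \left(-9\right) \frac{225}{2269} = - \frac{2025}{2269} \approx -0.89246$)
$Z{\left(I,u \right)} = 10 + I$ ($Z{\left(I,u \right)} = I + 10 = 10 + I$)
$U{\left(o \right)} = 8295 - 5 o$ ($U{\left(o \right)} = \left(10 - 15\right) \left(o - 1659\right) = - 5 \left(-1659 + o\right) = 8295 - 5 o$)
$- U{\left(m \right)} = - (8295 - - \frac{10125}{2269}) = - (8295 + \frac{10125}{2269}) = \left(-1\right) \frac{18831480}{2269} = - \frac{18831480}{2269}$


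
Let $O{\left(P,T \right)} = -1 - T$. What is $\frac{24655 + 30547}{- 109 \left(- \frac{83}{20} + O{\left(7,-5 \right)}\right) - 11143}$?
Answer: $- \frac{1104040}{222533} \approx -4.9612$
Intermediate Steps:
$\frac{24655 + 30547}{- 109 \left(- \frac{83}{20} + O{\left(7,-5 \right)}\right) - 11143} = \frac{24655 + 30547}{- 109 \left(- \frac{83}{20} - -4\right) - 11143} = \frac{55202}{- 109 \left(\left(-83\right) \frac{1}{20} + \left(-1 + 5\right)\right) - 11143} = \frac{55202}{- 109 \left(- \frac{83}{20} + 4\right) - 11143} = \frac{55202}{\left(-109\right) \left(- \frac{3}{20}\right) - 11143} = \frac{55202}{\frac{327}{20} - 11143} = \frac{55202}{- \frac{222533}{20}} = 55202 \left(- \frac{20}{222533}\right) = - \frac{1104040}{222533}$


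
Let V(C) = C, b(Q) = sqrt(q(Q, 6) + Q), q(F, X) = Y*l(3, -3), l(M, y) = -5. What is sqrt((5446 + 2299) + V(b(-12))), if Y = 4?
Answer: sqrt(7745 + 4*I*sqrt(2)) ≈ 88.006 + 0.0321*I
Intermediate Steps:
q(F, X) = -20 (q(F, X) = 4*(-5) = -20)
b(Q) = sqrt(-20 + Q)
sqrt((5446 + 2299) + V(b(-12))) = sqrt((5446 + 2299) + sqrt(-20 - 12)) = sqrt(7745 + sqrt(-32)) = sqrt(7745 + 4*I*sqrt(2))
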